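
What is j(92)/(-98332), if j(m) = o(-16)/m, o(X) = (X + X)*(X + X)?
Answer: -64/565409 ≈ -0.00011319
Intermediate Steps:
o(X) = 4*X² (o(X) = (2*X)*(2*X) = 4*X²)
j(m) = 1024/m (j(m) = (4*(-16)²)/m = (4*256)/m = 1024/m)
j(92)/(-98332) = (1024/92)/(-98332) = (1024*(1/92))*(-1/98332) = (256/23)*(-1/98332) = -64/565409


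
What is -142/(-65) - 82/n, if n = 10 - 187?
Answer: 30464/11505 ≈ 2.6479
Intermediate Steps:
n = -177
-142/(-65) - 82/n = -142/(-65) - 82/(-177) = -142*(-1/65) - 82*(-1/177) = 142/65 + 82/177 = 30464/11505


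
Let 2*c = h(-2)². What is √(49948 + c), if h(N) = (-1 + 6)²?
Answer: 9*√2482/2 ≈ 224.19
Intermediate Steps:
h(N) = 25 (h(N) = 5² = 25)
c = 625/2 (c = (½)*25² = (½)*625 = 625/2 ≈ 312.50)
√(49948 + c) = √(49948 + 625/2) = √(100521/2) = 9*√2482/2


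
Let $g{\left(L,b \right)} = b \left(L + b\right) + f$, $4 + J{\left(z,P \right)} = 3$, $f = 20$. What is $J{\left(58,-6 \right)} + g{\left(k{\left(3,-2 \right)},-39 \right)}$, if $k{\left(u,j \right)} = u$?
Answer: $1423$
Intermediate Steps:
$J{\left(z,P \right)} = -1$ ($J{\left(z,P \right)} = -4 + 3 = -1$)
$g{\left(L,b \right)} = 20 + b \left(L + b\right)$ ($g{\left(L,b \right)} = b \left(L + b\right) + 20 = 20 + b \left(L + b\right)$)
$J{\left(58,-6 \right)} + g{\left(k{\left(3,-2 \right)},-39 \right)} = -1 + \left(20 + \left(-39\right)^{2} + 3 \left(-39\right)\right) = -1 + \left(20 + 1521 - 117\right) = -1 + 1424 = 1423$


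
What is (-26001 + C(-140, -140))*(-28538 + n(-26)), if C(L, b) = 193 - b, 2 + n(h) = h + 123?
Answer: 730074924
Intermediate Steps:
n(h) = 121 + h (n(h) = -2 + (h + 123) = -2 + (123 + h) = 121 + h)
(-26001 + C(-140, -140))*(-28538 + n(-26)) = (-26001 + (193 - 1*(-140)))*(-28538 + (121 - 26)) = (-26001 + (193 + 140))*(-28538 + 95) = (-26001 + 333)*(-28443) = -25668*(-28443) = 730074924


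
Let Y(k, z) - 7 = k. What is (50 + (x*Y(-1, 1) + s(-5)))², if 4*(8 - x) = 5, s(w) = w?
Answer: 29241/4 ≈ 7310.3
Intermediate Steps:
Y(k, z) = 7 + k
x = 27/4 (x = 8 - ¼*5 = 8 - 5/4 = 27/4 ≈ 6.7500)
(50 + (x*Y(-1, 1) + s(-5)))² = (50 + (27*(7 - 1)/4 - 5))² = (50 + ((27/4)*6 - 5))² = (50 + (81/2 - 5))² = (50 + 71/2)² = (171/2)² = 29241/4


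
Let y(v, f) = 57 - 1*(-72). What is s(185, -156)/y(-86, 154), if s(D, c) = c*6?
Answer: -312/43 ≈ -7.2558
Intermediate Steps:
y(v, f) = 129 (y(v, f) = 57 + 72 = 129)
s(D, c) = 6*c
s(185, -156)/y(-86, 154) = (6*(-156))/129 = -936*1/129 = -312/43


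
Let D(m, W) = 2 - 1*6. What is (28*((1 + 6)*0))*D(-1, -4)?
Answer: 0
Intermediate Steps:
D(m, W) = -4 (D(m, W) = 2 - 6 = -4)
(28*((1 + 6)*0))*D(-1, -4) = (28*((1 + 6)*0))*(-4) = (28*(7*0))*(-4) = (28*0)*(-4) = 0*(-4) = 0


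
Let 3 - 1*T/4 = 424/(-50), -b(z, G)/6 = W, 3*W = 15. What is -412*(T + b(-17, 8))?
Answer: -163976/25 ≈ -6559.0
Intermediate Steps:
W = 5 (W = (⅓)*15 = 5)
b(z, G) = -30 (b(z, G) = -6*5 = -30)
T = 1148/25 (T = 12 - 1696/(-50) = 12 - 1696*(-1)/50 = 12 - 4*(-212/25) = 12 + 848/25 = 1148/25 ≈ 45.920)
-412*(T + b(-17, 8)) = -412*(1148/25 - 30) = -412*398/25 = -163976/25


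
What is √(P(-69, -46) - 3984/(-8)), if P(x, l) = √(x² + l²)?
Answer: √(498 + 23*√13) ≈ 24.102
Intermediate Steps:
P(x, l) = √(l² + x²)
√(P(-69, -46) - 3984/(-8)) = √(√((-46)² + (-69)²) - 3984/(-8)) = √(√(2116 + 4761) - 3984*(-⅛)) = √(√6877 + 498) = √(23*√13 + 498) = √(498 + 23*√13)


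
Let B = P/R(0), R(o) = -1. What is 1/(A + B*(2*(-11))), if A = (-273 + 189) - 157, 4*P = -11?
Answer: -2/603 ≈ -0.0033167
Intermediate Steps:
P = -11/4 (P = (¼)*(-11) = -11/4 ≈ -2.7500)
A = -241 (A = -84 - 157 = -241)
B = 11/4 (B = -11/4/(-1) = -11/4*(-1) = 11/4 ≈ 2.7500)
1/(A + B*(2*(-11))) = 1/(-241 + 11*(2*(-11))/4) = 1/(-241 + (11/4)*(-22)) = 1/(-241 - 121/2) = 1/(-603/2) = -2/603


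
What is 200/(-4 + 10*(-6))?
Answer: -25/8 ≈ -3.1250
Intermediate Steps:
200/(-4 + 10*(-6)) = 200/(-4 - 60) = 200/(-64) = 200*(-1/64) = -25/8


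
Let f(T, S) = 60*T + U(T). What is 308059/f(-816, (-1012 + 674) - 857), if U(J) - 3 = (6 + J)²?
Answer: 308059/607143 ≈ 0.50739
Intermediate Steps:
U(J) = 3 + (6 + J)²
f(T, S) = 3 + (6 + T)² + 60*T (f(T, S) = 60*T + (3 + (6 + T)²) = 3 + (6 + T)² + 60*T)
308059/f(-816, (-1012 + 674) - 857) = 308059/(39 + (-816)² + 72*(-816)) = 308059/(39 + 665856 - 58752) = 308059/607143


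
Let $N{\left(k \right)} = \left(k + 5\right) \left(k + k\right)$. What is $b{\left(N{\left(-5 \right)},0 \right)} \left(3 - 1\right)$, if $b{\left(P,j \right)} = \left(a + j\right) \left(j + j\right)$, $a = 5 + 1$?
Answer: $0$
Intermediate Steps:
$a = 6$
$N{\left(k \right)} = 2 k \left(5 + k\right)$ ($N{\left(k \right)} = \left(5 + k\right) 2 k = 2 k \left(5 + k\right)$)
$b{\left(P,j \right)} = 2 j \left(6 + j\right)$ ($b{\left(P,j \right)} = \left(6 + j\right) \left(j + j\right) = \left(6 + j\right) 2 j = 2 j \left(6 + j\right)$)
$b{\left(N{\left(-5 \right)},0 \right)} \left(3 - 1\right) = 2 \cdot 0 \left(6 + 0\right) \left(3 - 1\right) = 2 \cdot 0 \cdot 6 \cdot 2 = 0 \cdot 2 = 0$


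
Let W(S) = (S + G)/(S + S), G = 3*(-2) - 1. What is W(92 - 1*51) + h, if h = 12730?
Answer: 521947/41 ≈ 12730.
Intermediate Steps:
G = -7 (G = -6 - 1 = -7)
W(S) = (-7 + S)/(2*S) (W(S) = (S - 7)/(S + S) = (-7 + S)/((2*S)) = (-7 + S)*(1/(2*S)) = (-7 + S)/(2*S))
W(92 - 1*51) + h = (-7 + (92 - 1*51))/(2*(92 - 1*51)) + 12730 = (-7 + (92 - 51))/(2*(92 - 51)) + 12730 = (½)*(-7 + 41)/41 + 12730 = (½)*(1/41)*34 + 12730 = 17/41 + 12730 = 521947/41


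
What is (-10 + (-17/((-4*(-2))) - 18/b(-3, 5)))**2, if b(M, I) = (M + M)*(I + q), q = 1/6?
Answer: 8196769/61504 ≈ 133.27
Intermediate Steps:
q = 1/6 ≈ 0.16667
b(M, I) = 2*M*(1/6 + I) (b(M, I) = (M + M)*(I + 1/6) = (2*M)*(1/6 + I) = 2*M*(1/6 + I))
(-10 + (-17/((-4*(-2))) - 18/b(-3, 5)))**2 = (-10 + (-17/((-4*(-2))) - 18*(-1/(1 + 6*5))))**2 = (-10 + (-17/8 - 18*(-1/(1 + 30))))**2 = (-10 + (-17*1/8 - 18/((1/3)*(-3)*31)))**2 = (-10 + (-17/8 - 18/(-31)))**2 = (-10 + (-17/8 - 18*(-1/31)))**2 = (-10 + (-17/8 + 18/31))**2 = (-10 - 383/248)**2 = (-2863/248)**2 = 8196769/61504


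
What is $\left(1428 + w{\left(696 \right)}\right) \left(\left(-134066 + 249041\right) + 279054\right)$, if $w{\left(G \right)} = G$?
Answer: $836917596$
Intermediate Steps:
$\left(1428 + w{\left(696 \right)}\right) \left(\left(-134066 + 249041\right) + 279054\right) = \left(1428 + 696\right) \left(\left(-134066 + 249041\right) + 279054\right) = 2124 \left(114975 + 279054\right) = 2124 \cdot 394029 = 836917596$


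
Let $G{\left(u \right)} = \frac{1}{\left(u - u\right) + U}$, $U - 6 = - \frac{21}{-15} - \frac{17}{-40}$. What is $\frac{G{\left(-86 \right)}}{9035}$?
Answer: $\frac{8}{565591} \approx 1.4144 \cdot 10^{-5}$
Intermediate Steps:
$U = \frac{313}{40}$ ($U = 6 - \left(- \frac{17}{40} - \frac{7}{5}\right) = 6 - - \frac{73}{40} = 6 + \left(\frac{7}{5} + \frac{17}{40}\right) = 6 + \frac{73}{40} = \frac{313}{40} \approx 7.825$)
$G{\left(u \right)} = \frac{40}{313}$ ($G{\left(u \right)} = \frac{1}{\left(u - u\right) + \frac{313}{40}} = \frac{1}{0 + \frac{313}{40}} = \frac{1}{\frac{313}{40}} = \frac{40}{313}$)
$\frac{G{\left(-86 \right)}}{9035} = \frac{40}{313 \cdot 9035} = \frac{40}{313} \cdot \frac{1}{9035} = \frac{8}{565591}$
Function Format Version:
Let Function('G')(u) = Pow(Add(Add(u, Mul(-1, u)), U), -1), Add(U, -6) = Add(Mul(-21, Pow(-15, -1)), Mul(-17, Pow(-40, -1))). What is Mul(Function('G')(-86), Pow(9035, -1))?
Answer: Rational(8, 565591) ≈ 1.4144e-5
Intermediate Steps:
U = Rational(313, 40) (U = Add(6, Add(Mul(-21, Pow(-15, -1)), Mul(-17, Pow(-40, -1)))) = Add(6, Add(Mul(-21, Rational(-1, 15)), Mul(-17, Rational(-1, 40)))) = Add(6, Add(Rational(7, 5), Rational(17, 40))) = Add(6, Rational(73, 40)) = Rational(313, 40) ≈ 7.8250)
Function('G')(u) = Rational(40, 313) (Function('G')(u) = Pow(Add(Add(u, Mul(-1, u)), Rational(313, 40)), -1) = Pow(Add(0, Rational(313, 40)), -1) = Pow(Rational(313, 40), -1) = Rational(40, 313))
Mul(Function('G')(-86), Pow(9035, -1)) = Mul(Rational(40, 313), Pow(9035, -1)) = Mul(Rational(40, 313), Rational(1, 9035)) = Rational(8, 565591)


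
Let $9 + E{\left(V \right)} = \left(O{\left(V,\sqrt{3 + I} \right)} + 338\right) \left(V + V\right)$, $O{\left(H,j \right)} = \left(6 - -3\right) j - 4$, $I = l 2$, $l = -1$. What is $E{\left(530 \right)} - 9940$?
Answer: $353631$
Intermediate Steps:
$I = -2$ ($I = \left(-1\right) 2 = -2$)
$O{\left(H,j \right)} = -4 + 9 j$ ($O{\left(H,j \right)} = \left(6 + 3\right) j - 4 = 9 j - 4 = -4 + 9 j$)
$E{\left(V \right)} = -9 + 686 V$ ($E{\left(V \right)} = -9 + \left(\left(-4 + 9 \sqrt{3 - 2}\right) + 338\right) \left(V + V\right) = -9 + \left(\left(-4 + 9 \sqrt{1}\right) + 338\right) 2 V = -9 + \left(\left(-4 + 9 \cdot 1\right) + 338\right) 2 V = -9 + \left(\left(-4 + 9\right) + 338\right) 2 V = -9 + \left(5 + 338\right) 2 V = -9 + 343 \cdot 2 V = -9 + 686 V$)
$E{\left(530 \right)} - 9940 = \left(-9 + 686 \cdot 530\right) - 9940 = \left(-9 + 363580\right) - 9940 = 363571 - 9940 = 353631$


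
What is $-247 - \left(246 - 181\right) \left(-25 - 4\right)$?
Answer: $1638$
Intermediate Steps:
$-247 - \left(246 - 181\right) \left(-25 - 4\right) = -247 - 65 \left(-29\right) = -247 - -1885 = -247 + 1885 = 1638$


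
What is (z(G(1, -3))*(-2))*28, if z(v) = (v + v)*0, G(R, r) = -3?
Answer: 0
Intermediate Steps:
z(v) = 0 (z(v) = (2*v)*0 = 0)
(z(G(1, -3))*(-2))*28 = (0*(-2))*28 = 0*28 = 0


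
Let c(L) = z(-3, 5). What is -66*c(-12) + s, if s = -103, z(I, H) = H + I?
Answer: -235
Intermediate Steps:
c(L) = 2 (c(L) = 5 - 3 = 2)
-66*c(-12) + s = -66*2 - 103 = -132 - 103 = -235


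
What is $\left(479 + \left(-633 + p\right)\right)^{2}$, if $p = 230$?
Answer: $5776$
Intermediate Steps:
$\left(479 + \left(-633 + p\right)\right)^{2} = \left(479 + \left(-633 + 230\right)\right)^{2} = \left(479 - 403\right)^{2} = 76^{2} = 5776$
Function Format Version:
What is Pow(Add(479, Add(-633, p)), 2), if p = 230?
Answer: 5776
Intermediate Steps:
Pow(Add(479, Add(-633, p)), 2) = Pow(Add(479, Add(-633, 230)), 2) = Pow(Add(479, -403), 2) = Pow(76, 2) = 5776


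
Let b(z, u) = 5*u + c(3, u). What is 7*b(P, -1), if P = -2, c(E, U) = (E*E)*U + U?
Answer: -105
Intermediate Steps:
c(E, U) = U + U*E² (c(E, U) = E²*U + U = U*E² + U = U + U*E²)
b(z, u) = 15*u (b(z, u) = 5*u + u*(1 + 3²) = 5*u + u*(1 + 9) = 5*u + u*10 = 5*u + 10*u = 15*u)
7*b(P, -1) = 7*(15*(-1)) = 7*(-15) = -105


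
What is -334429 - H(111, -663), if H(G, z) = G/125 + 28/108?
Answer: -1128701747/3375 ≈ -3.3443e+5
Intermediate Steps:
H(G, z) = 7/27 + G/125 (H(G, z) = G*(1/125) + 28*(1/108) = G/125 + 7/27 = 7/27 + G/125)
-334429 - H(111, -663) = -334429 - (7/27 + (1/125)*111) = -334429 - (7/27 + 111/125) = -334429 - 1*3872/3375 = -334429 - 3872/3375 = -1128701747/3375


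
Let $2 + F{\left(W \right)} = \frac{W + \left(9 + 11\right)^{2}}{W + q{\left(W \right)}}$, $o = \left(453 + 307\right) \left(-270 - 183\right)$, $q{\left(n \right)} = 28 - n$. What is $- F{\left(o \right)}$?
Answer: $\frac{85984}{7} \approx 12283.0$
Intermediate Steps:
$o = -344280$ ($o = 760 \left(-453\right) = -344280$)
$F{\left(W \right)} = \frac{86}{7} + \frac{W}{28}$ ($F{\left(W \right)} = -2 + \frac{W + \left(9 + 11\right)^{2}}{W - \left(-28 + W\right)} = -2 + \frac{W + 20^{2}}{28} = -2 + \left(W + 400\right) \frac{1}{28} = -2 + \left(400 + W\right) \frac{1}{28} = -2 + \left(\frac{100}{7} + \frac{W}{28}\right) = \frac{86}{7} + \frac{W}{28}$)
$- F{\left(o \right)} = - (\frac{86}{7} + \frac{1}{28} \left(-344280\right)) = - (\frac{86}{7} - \frac{86070}{7}) = \left(-1\right) \left(- \frac{85984}{7}\right) = \frac{85984}{7}$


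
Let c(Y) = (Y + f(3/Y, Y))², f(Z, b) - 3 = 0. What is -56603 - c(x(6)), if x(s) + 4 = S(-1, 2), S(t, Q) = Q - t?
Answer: -56607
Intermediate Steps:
x(s) = -1 (x(s) = -4 + (2 - 1*(-1)) = -4 + (2 + 1) = -4 + 3 = -1)
f(Z, b) = 3 (f(Z, b) = 3 + 0 = 3)
c(Y) = (3 + Y)² (c(Y) = (Y + 3)² = (3 + Y)²)
-56603 - c(x(6)) = -56603 - (3 - 1)² = -56603 - 1*2² = -56603 - 1*4 = -56603 - 4 = -56607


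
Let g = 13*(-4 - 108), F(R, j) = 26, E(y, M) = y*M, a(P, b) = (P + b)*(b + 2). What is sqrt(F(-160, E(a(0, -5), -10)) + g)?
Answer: I*sqrt(1430) ≈ 37.815*I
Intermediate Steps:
a(P, b) = (2 + b)*(P + b) (a(P, b) = (P + b)*(2 + b) = (2 + b)*(P + b))
E(y, M) = M*y
g = -1456 (g = 13*(-112) = -1456)
sqrt(F(-160, E(a(0, -5), -10)) + g) = sqrt(26 - 1456) = sqrt(-1430) = I*sqrt(1430)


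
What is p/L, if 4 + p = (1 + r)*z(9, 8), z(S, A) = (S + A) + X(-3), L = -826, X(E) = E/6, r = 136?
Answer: -4513/1652 ≈ -2.7318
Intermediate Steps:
X(E) = E/6 (X(E) = E*(1/6) = E/6)
z(S, A) = -1/2 + A + S (z(S, A) = (S + A) + (1/6)*(-3) = (A + S) - 1/2 = -1/2 + A + S)
p = 4513/2 (p = -4 + (1 + 136)*(-1/2 + 8 + 9) = -4 + 137*(33/2) = -4 + 4521/2 = 4513/2 ≈ 2256.5)
p/L = (4513/2)/(-826) = (4513/2)*(-1/826) = -4513/1652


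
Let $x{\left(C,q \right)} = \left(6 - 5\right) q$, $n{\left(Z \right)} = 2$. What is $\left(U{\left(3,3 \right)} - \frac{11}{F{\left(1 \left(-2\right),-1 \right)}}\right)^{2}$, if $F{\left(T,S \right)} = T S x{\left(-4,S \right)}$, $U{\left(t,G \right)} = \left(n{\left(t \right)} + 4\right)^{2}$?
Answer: $\frac{6889}{4} \approx 1722.3$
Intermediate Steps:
$U{\left(t,G \right)} = 36$ ($U{\left(t,G \right)} = \left(2 + 4\right)^{2} = 6^{2} = 36$)
$x{\left(C,q \right)} = q$ ($x{\left(C,q \right)} = \left(6 - 5\right) q = 1 q = q$)
$F{\left(T,S \right)} = T S^{2}$ ($F{\left(T,S \right)} = T S S = S T S = T S^{2}$)
$\left(U{\left(3,3 \right)} - \frac{11}{F{\left(1 \left(-2\right),-1 \right)}}\right)^{2} = \left(36 - \frac{11}{1 \left(-2\right) \left(-1\right)^{2}}\right)^{2} = \left(36 - \frac{11}{\left(-2\right) 1}\right)^{2} = \left(36 - \frac{11}{-2}\right)^{2} = \left(36 - - \frac{11}{2}\right)^{2} = \left(36 + \frac{11}{2}\right)^{2} = \left(\frac{83}{2}\right)^{2} = \frac{6889}{4}$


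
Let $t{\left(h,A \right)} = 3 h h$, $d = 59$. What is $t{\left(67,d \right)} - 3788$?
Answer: $9679$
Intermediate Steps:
$t{\left(h,A \right)} = 3 h^{2}$
$t{\left(67,d \right)} - 3788 = 3 \cdot 67^{2} - 3788 = 3 \cdot 4489 - 3788 = 13467 - 3788 = 9679$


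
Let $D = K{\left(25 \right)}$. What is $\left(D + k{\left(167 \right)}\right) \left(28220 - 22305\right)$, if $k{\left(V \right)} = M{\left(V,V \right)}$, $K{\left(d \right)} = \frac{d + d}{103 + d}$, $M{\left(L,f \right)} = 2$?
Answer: $\frac{904995}{64} \approx 14141.0$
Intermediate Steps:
$K{\left(d \right)} = \frac{2 d}{103 + d}$
$D = \frac{25}{64}$ ($D = 2 \cdot 25 \frac{1}{103 + 25} = 2 \cdot 25 \cdot \frac{1}{128} = \frac{25}{64} \approx 0.39063$)
$k{\left(V \right)} = 2$
$\left(D + k{\left(167 \right)}\right) \left(28220 - 22305\right) = \left(\frac{25}{64} + 2\right) \left(28220 - 22305\right) = \frac{153}{64} \cdot 5915 = \frac{904995}{64}$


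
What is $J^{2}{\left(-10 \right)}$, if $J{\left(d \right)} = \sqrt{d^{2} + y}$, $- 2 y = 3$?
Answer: $\frac{197}{2} \approx 98.5$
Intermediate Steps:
$y = - \frac{3}{2}$ ($y = \left(- \frac{1}{2}\right) 3 = - \frac{3}{2} \approx -1.5$)
$J{\left(d \right)} = \sqrt{- \frac{3}{2} + d^{2}}$ ($J{\left(d \right)} = \sqrt{d^{2} - \frac{3}{2}} = \sqrt{- \frac{3}{2} + d^{2}}$)
$J^{2}{\left(-10 \right)} = \left(\frac{\sqrt{-6 + 4 \left(-10\right)^{2}}}{2}\right)^{2} = \left(\frac{\sqrt{-6 + 4 \cdot 100}}{2}\right)^{2} = \left(\frac{\sqrt{-6 + 400}}{2}\right)^{2} = \left(\frac{\sqrt{394}}{2}\right)^{2} = \frac{197}{2}$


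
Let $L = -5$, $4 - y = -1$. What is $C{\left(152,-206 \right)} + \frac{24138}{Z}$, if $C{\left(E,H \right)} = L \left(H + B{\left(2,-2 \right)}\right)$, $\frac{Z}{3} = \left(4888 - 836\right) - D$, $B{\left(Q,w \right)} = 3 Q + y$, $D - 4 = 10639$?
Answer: $\frac{2139393}{2197} \approx 973.78$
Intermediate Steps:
$D = 10643$ ($D = 4 + 10639 = 10643$)
$y = 5$ ($y = 4 - -1 = 4 + 1 = 5$)
$B{\left(Q,w \right)} = 5 + 3 Q$ ($B{\left(Q,w \right)} = 3 Q + 5 = 5 + 3 Q$)
$Z = -19773$ ($Z = 3 \left(\left(4888 - 836\right) - 10643\right) = 3 \left(4052 - 10643\right) = 3 \left(-6591\right) = -19773$)
$C{\left(E,H \right)} = -55 - 5 H$ ($C{\left(E,H \right)} = - 5 \left(H + \left(5 + 3 \cdot 2\right)\right) = - 5 \left(H + \left(5 + 6\right)\right) = - 5 \left(H + 11\right) = - 5 \left(11 + H\right) = -55 - 5 H$)
$C{\left(152,-206 \right)} + \frac{24138}{Z} = \left(-55 - -1030\right) + \frac{24138}{-19773} = \left(-55 + 1030\right) + 24138 \left(- \frac{1}{19773}\right) = 975 - \frac{2682}{2197} = \frac{2139393}{2197}$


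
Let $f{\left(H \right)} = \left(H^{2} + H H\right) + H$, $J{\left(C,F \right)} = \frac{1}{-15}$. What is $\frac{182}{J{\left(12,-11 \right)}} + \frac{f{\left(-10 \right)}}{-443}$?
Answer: $- \frac{1209580}{443} \approx -2730.4$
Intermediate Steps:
$J{\left(C,F \right)} = - \frac{1}{15}$
$f{\left(H \right)} = H + 2 H^{2}$ ($f{\left(H \right)} = \left(H^{2} + H^{2}\right) + H = 2 H^{2} + H = H + 2 H^{2}$)
$\frac{182}{J{\left(12,-11 \right)}} + \frac{f{\left(-10 \right)}}{-443} = \frac{182}{- \frac{1}{15}} + \frac{\left(-10\right) \left(1 + 2 \left(-10\right)\right)}{-443} = 182 \left(-15\right) + - 10 \left(1 - 20\right) \left(- \frac{1}{443}\right) = -2730 + \left(-10\right) \left(-19\right) \left(- \frac{1}{443}\right) = -2730 + 190 \left(- \frac{1}{443}\right) = -2730 - \frac{190}{443} = - \frac{1209580}{443}$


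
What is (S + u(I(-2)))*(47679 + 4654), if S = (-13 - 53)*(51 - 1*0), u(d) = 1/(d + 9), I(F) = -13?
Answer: -704663845/4 ≈ -1.7617e+8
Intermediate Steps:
u(d) = 1/(9 + d)
S = -3366 (S = -66*(51 + 0) = -66*51 = -3366)
(S + u(I(-2)))*(47679 + 4654) = (-3366 + 1/(9 - 13))*(47679 + 4654) = (-3366 + 1/(-4))*52333 = (-3366 - 1/4)*52333 = -13465/4*52333 = -704663845/4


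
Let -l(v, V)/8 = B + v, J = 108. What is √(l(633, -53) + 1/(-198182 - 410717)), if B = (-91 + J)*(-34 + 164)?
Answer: I*√8432519775228443/608899 ≈ 150.81*I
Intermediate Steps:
B = 2210 (B = (-91 + 108)*(-34 + 164) = 17*130 = 2210)
l(v, V) = -17680 - 8*v (l(v, V) = -8*(2210 + v) = -17680 - 8*v)
√(l(633, -53) + 1/(-198182 - 410717)) = √((-17680 - 8*633) + 1/(-198182 - 410717)) = √((-17680 - 5064) + 1/(-608899)) = √(-22744 - 1/608899) = √(-13848798857/608899) = I*√8432519775228443/608899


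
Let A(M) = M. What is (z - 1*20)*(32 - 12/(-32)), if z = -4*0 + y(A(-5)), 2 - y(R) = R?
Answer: -3367/8 ≈ -420.88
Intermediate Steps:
y(R) = 2 - R
z = 7 (z = -4*0 + (2 - 1*(-5)) = 0 + (2 + 5) = 0 + 7 = 7)
(z - 1*20)*(32 - 12/(-32)) = (7 - 1*20)*(32 - 12/(-32)) = (7 - 20)*(32 - 12*(-1/32)) = -13*(32 + 3/8) = -13*259/8 = -3367/8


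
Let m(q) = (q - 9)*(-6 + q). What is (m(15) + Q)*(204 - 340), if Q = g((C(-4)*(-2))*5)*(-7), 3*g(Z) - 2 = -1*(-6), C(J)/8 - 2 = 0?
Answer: -14416/3 ≈ -4805.3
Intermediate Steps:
m(q) = (-9 + q)*(-6 + q)
C(J) = 16 (C(J) = 16 + 8*0 = 16 + 0 = 16)
g(Z) = 8/3 (g(Z) = ⅔ + (-1*(-6))/3 = ⅔ + (⅓)*6 = ⅔ + 2 = 8/3)
Q = -56/3 (Q = (8/3)*(-7) = -56/3 ≈ -18.667)
(m(15) + Q)*(204 - 340) = ((54 + 15² - 15*15) - 56/3)*(204 - 340) = ((54 + 225 - 225) - 56/3)*(-136) = (54 - 56/3)*(-136) = (106/3)*(-136) = -14416/3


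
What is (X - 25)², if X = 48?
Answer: 529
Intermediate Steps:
(X - 25)² = (48 - 25)² = 23² = 529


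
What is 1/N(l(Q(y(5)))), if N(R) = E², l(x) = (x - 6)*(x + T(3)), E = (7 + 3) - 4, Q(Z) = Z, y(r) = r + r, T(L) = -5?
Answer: 1/36 ≈ 0.027778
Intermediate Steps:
y(r) = 2*r
E = 6 (E = 10 - 4 = 6)
l(x) = (-6 + x)*(-5 + x) (l(x) = (x - 6)*(x - 5) = (-6 + x)*(-5 + x))
N(R) = 36 (N(R) = 6² = 36)
1/N(l(Q(y(5)))) = 1/36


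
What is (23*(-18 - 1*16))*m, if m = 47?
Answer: -36754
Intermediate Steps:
(23*(-18 - 1*16))*m = (23*(-18 - 1*16))*47 = (23*(-18 - 16))*47 = (23*(-34))*47 = -782*47 = -36754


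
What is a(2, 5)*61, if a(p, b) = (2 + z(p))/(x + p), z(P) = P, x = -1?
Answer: 244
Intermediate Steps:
a(p, b) = (2 + p)/(-1 + p)
a(2, 5)*61 = ((2 + 2)/(-1 + 2))*61 = (4/1)*61 = (1*4)*61 = 4*61 = 244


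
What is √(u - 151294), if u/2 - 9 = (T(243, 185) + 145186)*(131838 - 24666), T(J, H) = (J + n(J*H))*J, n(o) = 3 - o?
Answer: 2*I*√574393784005 ≈ 1.5158e+6*I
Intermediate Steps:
T(J, H) = J*(3 + J - H*J) (T(J, H) = (J + (3 - J*H))*J = (J + (3 - H*J))*J = (3 + J - H*J)*J = J*(3 + J - H*J))
u = -2297574984726 (u = 18 + 2*((243*(3 + 243 - 1*185*243) + 145186)*(131838 - 24666)) = 18 + 2*((243*(3 + 243 - 44955) + 145186)*107172) = 18 + 2*((243*(-44709) + 145186)*107172) = 18 + 2*((-10864287 + 145186)*107172) = 18 + 2*(-10719101*107172) = 18 + 2*(-1148787492372) = 18 - 2297574984744 = -2297574984726)
√(u - 151294) = √(-2297574984726 - 151294) = √(-2297575136020) = 2*I*√574393784005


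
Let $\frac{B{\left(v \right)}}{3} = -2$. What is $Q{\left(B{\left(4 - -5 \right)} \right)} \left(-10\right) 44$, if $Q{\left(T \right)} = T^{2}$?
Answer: $-15840$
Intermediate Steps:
$B{\left(v \right)} = -6$ ($B{\left(v \right)} = 3 \left(-2\right) = -6$)
$Q{\left(B{\left(4 - -5 \right)} \right)} \left(-10\right) 44 = \left(-6\right)^{2} \left(-10\right) 44 = 36 \left(-10\right) 44 = \left(-360\right) 44 = -15840$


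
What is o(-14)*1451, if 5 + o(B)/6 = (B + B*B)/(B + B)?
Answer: -100119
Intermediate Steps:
o(B) = -30 + 3*(B + B**2)/B (o(B) = -30 + 6*((B + B*B)/(B + B)) = -30 + 6*((B + B**2)/((2*B))) = -30 + 6*((B + B**2)*(1/(2*B))) = -30 + 6*((B + B**2)/(2*B)) = -30 + 3*(B + B**2)/B)
o(-14)*1451 = (-27 + 3*(-14))*1451 = (-27 - 42)*1451 = -69*1451 = -100119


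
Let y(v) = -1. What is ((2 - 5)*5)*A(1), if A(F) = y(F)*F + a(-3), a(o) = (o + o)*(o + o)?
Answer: -525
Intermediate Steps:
a(o) = 4*o² (a(o) = (2*o)*(2*o) = 4*o²)
A(F) = 36 - F (A(F) = -F + 4*(-3)² = -F + 4*9 = -F + 36 = 36 - F)
((2 - 5)*5)*A(1) = ((2 - 5)*5)*(36 - 1*1) = (-3*5)*(36 - 1) = -15*35 = -525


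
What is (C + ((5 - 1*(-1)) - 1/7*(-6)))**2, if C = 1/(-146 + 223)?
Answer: 279841/5929 ≈ 47.199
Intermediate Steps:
C = 1/77 ≈ 0.012987
(C + ((5 - 1*(-1)) - 1/7*(-6)))**2 = (1/77 + ((5 - 1*(-1)) - 1/7*(-6)))**2 = (1/77 + ((5 + 1) - 1*1/7*(-6)))**2 = (1/77 + (6 - 1/7*(-6)))**2 = (1/77 + (6 + 6/7))**2 = (1/77 + 48/7)**2 = (529/77)**2 = 279841/5929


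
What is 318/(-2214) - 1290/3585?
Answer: -44401/88191 ≈ -0.50346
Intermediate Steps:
318/(-2214) - 1290/3585 = 318*(-1/2214) - 1290*1/3585 = -53/369 - 86/239 = -44401/88191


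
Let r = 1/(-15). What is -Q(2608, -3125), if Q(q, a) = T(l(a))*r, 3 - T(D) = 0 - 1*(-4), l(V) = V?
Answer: -1/15 ≈ -0.066667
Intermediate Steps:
r = -1/15 ≈ -0.066667
T(D) = -1 (T(D) = 3 - (0 - 1*(-4)) = 3 - (0 + 4) = 3 - 1*4 = 3 - 4 = -1)
Q(q, a) = 1/15 (Q(q, a) = -1*(-1/15) = 1/15)
-Q(2608, -3125) = -1*1/15 = -1/15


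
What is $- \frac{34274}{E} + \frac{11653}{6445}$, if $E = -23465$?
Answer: $\frac{19773343}{6049277} \approx 3.2687$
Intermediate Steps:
$- \frac{34274}{E} + \frac{11653}{6445} = - \frac{34274}{-23465} + \frac{11653}{6445} = \left(-34274\right) \left(- \frac{1}{23465}\right) + 11653 \cdot \frac{1}{6445} = \frac{34274}{23465} + \frac{11653}{6445} = \frac{19773343}{6049277}$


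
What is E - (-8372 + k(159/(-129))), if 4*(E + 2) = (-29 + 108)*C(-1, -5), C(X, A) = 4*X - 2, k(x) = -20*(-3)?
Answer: 16383/2 ≈ 8191.5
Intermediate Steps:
k(x) = 60
C(X, A) = -2 + 4*X
E = -241/2 (E = -2 + ((-29 + 108)*(-2 + 4*(-1)))/4 = -2 + (79*(-2 - 4))/4 = -2 + (79*(-6))/4 = -2 + (1/4)*(-474) = -2 - 237/2 = -241/2 ≈ -120.50)
E - (-8372 + k(159/(-129))) = -241/2 - (-8372 + 60) = -241/2 - 1*(-8312) = -241/2 + 8312 = 16383/2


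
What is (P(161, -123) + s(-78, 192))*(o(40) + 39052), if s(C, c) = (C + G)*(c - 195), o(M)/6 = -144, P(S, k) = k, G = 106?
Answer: -7904916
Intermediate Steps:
o(M) = -864 (o(M) = 6*(-144) = -864)
s(C, c) = (-195 + c)*(106 + C) (s(C, c) = (C + 106)*(c - 195) = (106 + C)*(-195 + c) = (-195 + c)*(106 + C))
(P(161, -123) + s(-78, 192))*(o(40) + 39052) = (-123 + (-20670 - 195*(-78) + 106*192 - 78*192))*(-864 + 39052) = (-123 + (-20670 + 15210 + 20352 - 14976))*38188 = (-123 - 84)*38188 = -207*38188 = -7904916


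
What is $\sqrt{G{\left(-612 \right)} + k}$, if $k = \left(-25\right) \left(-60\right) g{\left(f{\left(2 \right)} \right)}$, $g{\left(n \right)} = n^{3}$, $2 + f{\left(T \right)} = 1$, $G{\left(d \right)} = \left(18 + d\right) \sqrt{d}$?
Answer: $2 \sqrt{-375 - 891 i \sqrt{17}} \approx 81.459 - 90.197 i$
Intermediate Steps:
$G{\left(d \right)} = \sqrt{d} \left(18 + d\right)$
$f{\left(T \right)} = -1$ ($f{\left(T \right)} = -2 + 1 = -1$)
$k = -1500$ ($k = \left(-25\right) \left(-60\right) \left(-1\right)^{3} = 1500 \left(-1\right) = -1500$)
$\sqrt{G{\left(-612 \right)} + k} = \sqrt{\sqrt{-612} \left(18 - 612\right) - 1500} = \sqrt{6 i \sqrt{17} \left(-594\right) - 1500} = \sqrt{- 3564 i \sqrt{17} - 1500} = \sqrt{-1500 - 3564 i \sqrt{17}}$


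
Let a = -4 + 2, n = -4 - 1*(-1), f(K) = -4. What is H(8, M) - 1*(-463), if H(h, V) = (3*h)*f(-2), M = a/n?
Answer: 367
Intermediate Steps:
n = -3 (n = -4 + 1 = -3)
a = -2
M = 2/3 (M = -2/(-3) = -2*(-1/3) = 2/3 ≈ 0.66667)
H(h, V) = -12*h (H(h, V) = (3*h)*(-4) = -12*h)
H(8, M) - 1*(-463) = -12*8 - 1*(-463) = -96 + 463 = 367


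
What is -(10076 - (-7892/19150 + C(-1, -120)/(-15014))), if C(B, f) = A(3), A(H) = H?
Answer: -1448575461769/143759050 ≈ -10076.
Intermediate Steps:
C(B, f) = 3
-(10076 - (-7892/19150 + C(-1, -120)/(-15014))) = -(10076 - (-7892/19150 + 3/(-15014))) = -(10076 - (-7892*1/19150 + 3*(-1/15014))) = -(10076 - (-3946/9575 - 3/15014)) = -(10076 - 1*(-59273969/143759050)) = -(10076 + 59273969/143759050) = -1*1448575461769/143759050 = -1448575461769/143759050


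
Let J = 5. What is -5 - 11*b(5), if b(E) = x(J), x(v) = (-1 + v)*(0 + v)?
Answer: -225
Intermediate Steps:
x(v) = v*(-1 + v) (x(v) = (-1 + v)*v = v*(-1 + v))
b(E) = 20 (b(E) = 5*(-1 + 5) = 5*4 = 20)
-5 - 11*b(5) = -5 - 11*20 = -5 - 220 = -225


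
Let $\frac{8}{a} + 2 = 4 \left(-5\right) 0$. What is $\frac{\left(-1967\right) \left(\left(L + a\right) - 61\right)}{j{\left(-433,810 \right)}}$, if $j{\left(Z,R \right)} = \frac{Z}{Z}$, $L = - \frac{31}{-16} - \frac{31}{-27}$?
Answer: $\frac{52611349}{432} \approx 1.2179 \cdot 10^{5}$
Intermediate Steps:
$a = -4$ ($a = \frac{8}{-2 + 4 \left(-5\right) 0} = \frac{8}{-2 - 0} = \frac{8}{-2 + 0} = \frac{8}{-2} = 8 \left(- \frac{1}{2}\right) = -4$)
$L = \frac{1333}{432}$ ($L = \left(-31\right) \left(- \frac{1}{16}\right) - - \frac{31}{27} = \frac{31}{16} + \frac{31}{27} = \frac{1333}{432} \approx 3.0856$)
$j{\left(Z,R \right)} = 1$
$\frac{\left(-1967\right) \left(\left(L + a\right) - 61\right)}{j{\left(-433,810 \right)}} = \frac{\left(-1967\right) \left(\left(\frac{1333}{432} - 4\right) - 61\right)}{1} = - 1967 \left(- \frac{395}{432} - 61\right) 1 = \left(-1967\right) \left(- \frac{26747}{432}\right) 1 = \frac{52611349}{432} \cdot 1 = \frac{52611349}{432}$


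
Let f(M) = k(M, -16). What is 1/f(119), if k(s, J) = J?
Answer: -1/16 ≈ -0.062500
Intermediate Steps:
f(M) = -16
1/f(119) = 1/(-16) = -1/16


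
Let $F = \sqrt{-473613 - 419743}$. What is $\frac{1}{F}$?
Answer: $- \frac{i \sqrt{223339}}{446678} \approx - 0.001058 i$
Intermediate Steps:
$F = 2 i \sqrt{223339}$ ($F = \sqrt{-893356} = 2 i \sqrt{223339} \approx 945.17 i$)
$\frac{1}{F} = \frac{1}{2 i \sqrt{223339}} = - \frac{i \sqrt{223339}}{446678}$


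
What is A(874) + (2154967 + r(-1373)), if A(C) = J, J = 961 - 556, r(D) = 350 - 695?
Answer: 2155027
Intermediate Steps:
r(D) = -345
J = 405
A(C) = 405
A(874) + (2154967 + r(-1373)) = 405 + (2154967 - 345) = 405 + 2154622 = 2155027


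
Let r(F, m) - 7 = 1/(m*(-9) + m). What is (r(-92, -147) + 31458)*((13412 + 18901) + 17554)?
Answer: 1845220672147/1176 ≈ 1.5691e+9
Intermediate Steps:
r(F, m) = 7 - 1/(8*m) (r(F, m) = 7 + 1/(m*(-9) + m) = 7 + 1/(-9*m + m) = 7 + 1/(-8*m) = 7 - 1/(8*m))
(r(-92, -147) + 31458)*((13412 + 18901) + 17554) = ((7 - ⅛/(-147)) + 31458)*((13412 + 18901) + 17554) = ((7 - ⅛*(-1/147)) + 31458)*(32313 + 17554) = ((7 + 1/1176) + 31458)*49867 = (8233/1176 + 31458)*49867 = (37002841/1176)*49867 = 1845220672147/1176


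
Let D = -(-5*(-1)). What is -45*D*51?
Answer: 11475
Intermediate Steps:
D = -5 ≈ -5.0000
-45*D*51 = -45*(-5)*51 = 225*51 = 11475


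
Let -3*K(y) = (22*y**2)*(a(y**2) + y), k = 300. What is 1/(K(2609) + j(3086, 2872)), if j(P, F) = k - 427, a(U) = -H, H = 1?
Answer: -3/390551604637 ≈ -7.6814e-12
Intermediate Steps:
a(U) = -1 (a(U) = -1*1 = -1)
j(P, F) = -127 (j(P, F) = 300 - 427 = -127)
K(y) = -22*y**2*(-1 + y)/3
1/(K(2609) + j(3086, 2872)) = 1/((22/3)*2609**2*(1 - 1*2609) - 127) = 1/((22/3)*6806881*(1 - 2609) - 127) = 1/((22/3)*6806881*(-2608) - 127) = 1/(-390551604256/3 - 127) = 1/(-390551604637/3) = -3/390551604637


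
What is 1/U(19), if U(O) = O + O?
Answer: 1/38 ≈ 0.026316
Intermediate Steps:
U(O) = 2*O
1/U(19) = 1/(2*19) = 1/38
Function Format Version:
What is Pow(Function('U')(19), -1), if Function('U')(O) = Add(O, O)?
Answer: Rational(1, 38) ≈ 0.026316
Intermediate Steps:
Function('U')(O) = Mul(2, O)
Pow(Function('U')(19), -1) = Pow(Mul(2, 19), -1) = Pow(38, -1) = Rational(1, 38)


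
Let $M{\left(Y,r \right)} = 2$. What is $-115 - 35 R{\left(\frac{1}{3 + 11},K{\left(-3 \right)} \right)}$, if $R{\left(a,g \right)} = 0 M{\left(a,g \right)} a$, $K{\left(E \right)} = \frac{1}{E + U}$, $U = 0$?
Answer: $-115$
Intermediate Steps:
$K{\left(E \right)} = \frac{1}{E}$ ($K{\left(E \right)} = \frac{1}{E + 0} = \frac{1}{E}$)
$R{\left(a,g \right)} = 0$ ($R{\left(a,g \right)} = 0 \cdot 2 a = 0 a = 0$)
$-115 - 35 R{\left(\frac{1}{3 + 11},K{\left(-3 \right)} \right)} = -115 - 0 = -115 + 0 = -115$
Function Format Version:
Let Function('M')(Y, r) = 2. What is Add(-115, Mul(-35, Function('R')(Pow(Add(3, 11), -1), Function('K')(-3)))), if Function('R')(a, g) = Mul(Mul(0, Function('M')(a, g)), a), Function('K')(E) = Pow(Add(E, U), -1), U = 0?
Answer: -115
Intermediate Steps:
Function('K')(E) = Pow(E, -1) (Function('K')(E) = Pow(Add(E, 0), -1) = Pow(E, -1))
Function('R')(a, g) = 0 (Function('R')(a, g) = Mul(Mul(0, 2), a) = Mul(0, a) = 0)
Add(-115, Mul(-35, Function('R')(Pow(Add(3, 11), -1), Function('K')(-3)))) = Add(-115, Mul(-35, 0)) = Add(-115, 0) = -115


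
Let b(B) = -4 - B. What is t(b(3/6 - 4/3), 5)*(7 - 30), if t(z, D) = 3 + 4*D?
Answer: -529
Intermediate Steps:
t(b(3/6 - 4/3), 5)*(7 - 30) = (3 + 4*5)*(7 - 30) = (3 + 20)*(-23) = 23*(-23) = -529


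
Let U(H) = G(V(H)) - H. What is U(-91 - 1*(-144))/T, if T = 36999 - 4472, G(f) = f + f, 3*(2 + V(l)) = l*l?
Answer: 5447/97581 ≈ 0.055820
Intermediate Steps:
V(l) = -2 + l²/3 (V(l) = -2 + (l*l)/3 = -2 + l²/3)
G(f) = 2*f
U(H) = -4 - H + 2*H²/3 (U(H) = 2*(-2 + H²/3) - H = (-4 + 2*H²/3) - H = -4 - H + 2*H²/3)
T = 32527
U(-91 - 1*(-144))/T = (-4 - (-91 - 1*(-144)) + 2*(-91 - 1*(-144))²/3)/32527 = (-4 - (-91 + 144) + 2*(-91 + 144)²/3)*(1/32527) = (-4 - 1*53 + (⅔)*53²)*(1/32527) = (-4 - 53 + (⅔)*2809)*(1/32527) = (-4 - 53 + 5618/3)*(1/32527) = (5447/3)*(1/32527) = 5447/97581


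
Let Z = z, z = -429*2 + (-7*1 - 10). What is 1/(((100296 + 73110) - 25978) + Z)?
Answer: 1/146553 ≈ 6.8235e-6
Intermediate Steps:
z = -875 (z = -858 + (-7 - 10) = -858 - 17 = -875)
Z = -875
1/(((100296 + 73110) - 25978) + Z) = 1/(((100296 + 73110) - 25978) - 875) = 1/((173406 - 25978) - 875) = 1/(147428 - 875) = 1/146553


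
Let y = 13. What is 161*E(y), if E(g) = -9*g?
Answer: -18837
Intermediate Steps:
161*E(y) = 161*(-9*13) = 161*(-117) = -18837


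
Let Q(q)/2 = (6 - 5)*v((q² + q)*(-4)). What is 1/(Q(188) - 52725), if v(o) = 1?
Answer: -1/52723 ≈ -1.8967e-5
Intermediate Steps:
Q(q) = 2 (Q(q) = 2*((6 - 5)*1) = 2*(1*1) = 2*1 = 2)
1/(Q(188) - 52725) = 1/(2 - 52725) = 1/(-52723) = -1/52723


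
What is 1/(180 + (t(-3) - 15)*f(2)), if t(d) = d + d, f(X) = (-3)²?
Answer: -⅑ ≈ -0.11111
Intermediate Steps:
f(X) = 9
t(d) = 2*d
1/(180 + (t(-3) - 15)*f(2)) = 1/(180 + (2*(-3) - 15)*9) = 1/(180 + (-6 - 15)*9) = 1/(180 - 21*9) = 1/(180 - 189) = 1/(-9) = -⅑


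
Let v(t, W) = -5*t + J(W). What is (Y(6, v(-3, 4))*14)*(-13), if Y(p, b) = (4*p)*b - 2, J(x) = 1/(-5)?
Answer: -321412/5 ≈ -64282.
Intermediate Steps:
J(x) = -⅕
v(t, W) = -⅕ - 5*t (v(t, W) = -5*t - ⅕ = -⅕ - 5*t)
Y(p, b) = -2 + 4*b*p (Y(p, b) = 4*b*p - 2 = -2 + 4*b*p)
(Y(6, v(-3, 4))*14)*(-13) = ((-2 + 4*(-⅕ - 5*(-3))*6)*14)*(-13) = ((-2 + 4*(-⅕ + 15)*6)*14)*(-13) = ((-2 + 4*(74/5)*6)*14)*(-13) = ((-2 + 1776/5)*14)*(-13) = ((1766/5)*14)*(-13) = (24724/5)*(-13) = -321412/5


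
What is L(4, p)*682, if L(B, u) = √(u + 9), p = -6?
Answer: 682*√3 ≈ 1181.3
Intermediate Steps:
L(B, u) = √(9 + u)
L(4, p)*682 = √(9 - 6)*682 = √3*682 = 682*√3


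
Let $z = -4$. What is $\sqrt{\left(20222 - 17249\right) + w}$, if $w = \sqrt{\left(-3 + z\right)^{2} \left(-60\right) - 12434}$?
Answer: $\sqrt{2973 + i \sqrt{15374}} \approx 54.537 + 1.1368 i$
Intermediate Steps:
$w = i \sqrt{15374}$ ($w = \sqrt{\left(-3 - 4\right)^{2} \left(-60\right) - 12434} = \sqrt{\left(-7\right)^{2} \left(-60\right) - 12434} = \sqrt{49 \left(-60\right) - 12434} = \sqrt{-2940 - 12434} = \sqrt{-15374} = i \sqrt{15374} \approx 123.99 i$)
$\sqrt{\left(20222 - 17249\right) + w} = \sqrt{\left(20222 - 17249\right) + i \sqrt{15374}} = \sqrt{2973 + i \sqrt{15374}}$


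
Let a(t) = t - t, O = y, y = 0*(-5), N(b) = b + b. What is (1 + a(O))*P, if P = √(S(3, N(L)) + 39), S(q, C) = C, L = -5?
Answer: √29 ≈ 5.3852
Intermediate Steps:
N(b) = 2*b
y = 0
O = 0
P = √29 (P = √(2*(-5) + 39) = √(-10 + 39) = √29 ≈ 5.3852)
a(t) = 0
(1 + a(O))*P = (1 + 0)*√29 = 1*√29 = √29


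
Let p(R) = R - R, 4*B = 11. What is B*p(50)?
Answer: 0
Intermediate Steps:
B = 11/4 (B = (¼)*11 = 11/4 ≈ 2.7500)
p(R) = 0
B*p(50) = (11/4)*0 = 0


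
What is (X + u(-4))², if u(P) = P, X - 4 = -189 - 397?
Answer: 343396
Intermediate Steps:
X = -582 (X = 4 + (-189 - 397) = 4 - 586 = -582)
(X + u(-4))² = (-582 - 4)² = (-586)² = 343396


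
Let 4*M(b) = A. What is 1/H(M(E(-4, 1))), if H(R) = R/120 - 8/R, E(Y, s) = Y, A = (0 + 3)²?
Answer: -1440/5093 ≈ -0.28274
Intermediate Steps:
A = 9 (A = 3² = 9)
M(b) = 9/4 (M(b) = (¼)*9 = 9/4)
H(R) = -8/R + R/120 (H(R) = R*(1/120) - 8/R = R/120 - 8/R = -8/R + R/120)
1/H(M(E(-4, 1))) = 1/(-8/9/4 + (1/120)*(9/4)) = 1/(-8*4/9 + 3/160) = 1/(-32/9 + 3/160) = 1/(-5093/1440) = -1440/5093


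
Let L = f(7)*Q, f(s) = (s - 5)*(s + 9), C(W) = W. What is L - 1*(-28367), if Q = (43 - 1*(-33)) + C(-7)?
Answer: 30575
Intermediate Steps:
Q = 69 (Q = (43 - 1*(-33)) - 7 = (43 + 33) - 7 = 76 - 7 = 69)
f(s) = (-5 + s)*(9 + s)
L = 2208 (L = (-45 + 7**2 + 4*7)*69 = (-45 + 49 + 28)*69 = 32*69 = 2208)
L - 1*(-28367) = 2208 - 1*(-28367) = 2208 + 28367 = 30575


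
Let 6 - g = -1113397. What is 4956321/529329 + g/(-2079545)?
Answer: 30272697998/3429169705 ≈ 8.8280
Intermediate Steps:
g = 1113403 (g = 6 - 1*(-1113397) = 6 + 1113397 = 1113403)
4956321/529329 + g/(-2079545) = 4956321/529329 + 1113403/(-2079545) = 4956321*(1/529329) + 1113403*(-1/2079545) = 1652107/176443 - 1113403/2079545 = 30272697998/3429169705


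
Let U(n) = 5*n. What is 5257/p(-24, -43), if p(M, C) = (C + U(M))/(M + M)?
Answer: 252336/163 ≈ 1548.1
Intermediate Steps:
p(M, C) = (C + 5*M)/(2*M) (p(M, C) = (C + 5*M)/(M + M) = (C + 5*M)/((2*M)) = (C + 5*M)*(1/(2*M)) = (C + 5*M)/(2*M))
5257/p(-24, -43) = 5257/(((1/2)*(-43 + 5*(-24))/(-24))) = 5257/(((1/2)*(-1/24)*(-43 - 120))) = 5257/(((1/2)*(-1/24)*(-163))) = 5257/(163/48) = 5257*(48/163) = 252336/163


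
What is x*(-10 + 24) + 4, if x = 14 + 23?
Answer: 522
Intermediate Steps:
x = 37
x*(-10 + 24) + 4 = 37*(-10 + 24) + 4 = 37*14 + 4 = 518 + 4 = 522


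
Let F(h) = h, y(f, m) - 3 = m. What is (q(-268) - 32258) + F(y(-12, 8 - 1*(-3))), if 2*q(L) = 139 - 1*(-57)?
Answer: -32146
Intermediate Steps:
y(f, m) = 3 + m
q(L) = 98 (q(L) = (139 - 1*(-57))/2 = (139 + 57)/2 = (½)*196 = 98)
(q(-268) - 32258) + F(y(-12, 8 - 1*(-3))) = (98 - 32258) + (3 + (8 - 1*(-3))) = -32160 + (3 + (8 + 3)) = -32160 + (3 + 11) = -32160 + 14 = -32146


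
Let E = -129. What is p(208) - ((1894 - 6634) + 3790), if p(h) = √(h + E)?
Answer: 950 + √79 ≈ 958.89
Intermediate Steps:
p(h) = √(-129 + h) (p(h) = √(h - 129) = √(-129 + h))
p(208) - ((1894 - 6634) + 3790) = √(-129 + 208) - ((1894 - 6634) + 3790) = √79 - (-4740 + 3790) = √79 - 1*(-950) = √79 + 950 = 950 + √79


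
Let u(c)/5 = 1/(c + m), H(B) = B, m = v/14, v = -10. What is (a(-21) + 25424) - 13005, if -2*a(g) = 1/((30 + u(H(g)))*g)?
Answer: 1180115551/95025 ≈ 12419.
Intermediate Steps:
m = -5/7 (m = -10/14 = -10*1/14 = -5/7 ≈ -0.71429)
u(c) = 5/(-5/7 + c) (u(c) = 5/(c - 5/7) = 5/(-5/7 + c))
a(g) = -1/(2*g*(30 + 35/(-5 + 7*g))) (a(g) = -1/(2*(30 + 35/(-5 + 7*g))*g) = -1/(2*g*(30 + 35/(-5 + 7*g))))
(a(-21) + 25424) - 13005 = ((⅒)*(5 - 7*(-21))/(-21*(-23 + 42*(-21))) + 25424) - 13005 = ((⅒)*(-1/21)*(5 + 147)/(-23 - 882) + 25424) - 13005 = ((⅒)*(-1/21)*152/(-905) + 25424) - 13005 = ((⅒)*(-1/21)*(-1/905)*152 + 25424) - 13005 = (76/95025 + 25424) - 13005 = 2415915676/95025 - 13005 = 1180115551/95025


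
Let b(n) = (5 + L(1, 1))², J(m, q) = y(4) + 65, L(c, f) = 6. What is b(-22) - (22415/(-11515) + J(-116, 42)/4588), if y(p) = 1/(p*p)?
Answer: 20782784145/169058624 ≈ 122.93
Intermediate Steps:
y(p) = p⁻²
J(m, q) = 1041/16 (J(m, q) = 4⁻² + 65 = 1/16 + 65 = 1041/16)
b(n) = 121 (b(n) = (5 + 6)² = 11² = 121)
b(-22) - (22415/(-11515) + J(-116, 42)/4588) = 121 - (22415/(-11515) + (1041/16)/4588) = 121 - (22415*(-1/11515) + (1041/16)*(1/4588)) = 121 - (-4483/2303 + 1041/73408) = 121 - 1*(-326690641/169058624) = 121 + 326690641/169058624 = 20782784145/169058624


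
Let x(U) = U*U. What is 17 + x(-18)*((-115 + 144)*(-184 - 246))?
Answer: -4040263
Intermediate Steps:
x(U) = U²
17 + x(-18)*((-115 + 144)*(-184 - 246)) = 17 + (-18)²*((-115 + 144)*(-184 - 246)) = 17 + 324*(29*(-430)) = 17 + 324*(-12470) = 17 - 4040280 = -4040263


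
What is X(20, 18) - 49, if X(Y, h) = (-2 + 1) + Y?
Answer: -30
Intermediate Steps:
X(Y, h) = -1 + Y
X(20, 18) - 49 = (-1 + 20) - 49 = 19 - 49 = -30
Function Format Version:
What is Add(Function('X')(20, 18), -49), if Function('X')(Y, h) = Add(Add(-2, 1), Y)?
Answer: -30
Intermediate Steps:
Function('X')(Y, h) = Add(-1, Y)
Add(Function('X')(20, 18), -49) = Add(Add(-1, 20), -49) = Add(19, -49) = -30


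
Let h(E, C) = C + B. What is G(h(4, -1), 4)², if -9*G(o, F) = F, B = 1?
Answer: 16/81 ≈ 0.19753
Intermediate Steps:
h(E, C) = 1 + C (h(E, C) = C + 1 = 1 + C)
G(o, F) = -F/9
G(h(4, -1), 4)² = (-⅑*4)² = (-4/9)² = 16/81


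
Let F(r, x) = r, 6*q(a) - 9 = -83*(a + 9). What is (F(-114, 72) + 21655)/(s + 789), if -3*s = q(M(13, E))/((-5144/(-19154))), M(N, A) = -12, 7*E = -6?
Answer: 166210356/5676113 ≈ 29.282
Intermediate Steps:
E = -6/7 (E = (⅐)*(-6) = -6/7 ≈ -0.85714)
q(a) = -123 - 83*a/6 (q(a) = 3/2 + (-83*(a + 9))/6 = 3/2 + (-83*(9 + a))/6 = 3/2 + (-747 - 83*a)/6 = 3/2 + (-249/2 - 83*a/6) = -123 - 83*a/6)
s = -411811/7716 (s = -(-123 - 83/6*(-12))/(3*((-5144/(-19154)))) = -(-123 + 166)/(3*((-5144*(-1/19154)))) = -43/(3*2572/9577) = -43*9577/(3*2572) = -⅓*411811/2572 = -411811/7716 ≈ -53.371)
(F(-114, 72) + 21655)/(s + 789) = (-114 + 21655)/(-411811/7716 + 789) = 21541/(5676113/7716) = 21541*(7716/5676113) = 166210356/5676113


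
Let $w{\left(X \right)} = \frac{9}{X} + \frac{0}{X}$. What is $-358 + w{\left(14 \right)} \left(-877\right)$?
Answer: $- \frac{12905}{14} \approx -921.79$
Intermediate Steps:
$w{\left(X \right)} = \frac{9}{X}$ ($w{\left(X \right)} = \frac{9}{X} + 0 = \frac{9}{X}$)
$-358 + w{\left(14 \right)} \left(-877\right) = -358 + \frac{9}{14} \left(-877\right) = -358 - \frac{7893}{14} = - \frac{12905}{14}$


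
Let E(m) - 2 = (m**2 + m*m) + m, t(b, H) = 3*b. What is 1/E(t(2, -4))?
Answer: 1/80 ≈ 0.012500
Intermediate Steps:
E(m) = 2 + m + 2*m**2 (E(m) = 2 + ((m**2 + m*m) + m) = 2 + ((m**2 + m**2) + m) = 2 + (2*m**2 + m) = 2 + (m + 2*m**2) = 2 + m + 2*m**2)
1/E(t(2, -4)) = 1/(2 + 3*2 + 2*(3*2)**2) = 1/(2 + 6 + 2*6**2) = 1/(2 + 6 + 2*36) = 1/(2 + 6 + 72) = 1/80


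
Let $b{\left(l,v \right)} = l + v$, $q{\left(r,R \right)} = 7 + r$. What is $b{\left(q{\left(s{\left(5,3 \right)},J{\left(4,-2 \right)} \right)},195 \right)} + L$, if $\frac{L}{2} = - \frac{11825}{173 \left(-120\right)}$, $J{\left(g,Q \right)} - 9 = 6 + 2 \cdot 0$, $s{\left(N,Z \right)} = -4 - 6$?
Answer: $\frac{400957}{2076} \approx 193.14$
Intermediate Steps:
$s{\left(N,Z \right)} = -10$ ($s{\left(N,Z \right)} = -4 - 6 = -10$)
$J{\left(g,Q \right)} = 15$ ($J{\left(g,Q \right)} = 9 + \left(6 + 2 \cdot 0\right) = 9 + \left(6 + 0\right) = 9 + 6 = 15$)
$L = \frac{2365}{2076}$ ($L = 2 \left(- \frac{11825}{173 \left(-120\right)}\right) = 2 \left(- \frac{11825}{-20760}\right) = 2 \left(\left(-11825\right) \left(- \frac{1}{20760}\right)\right) = 2 \cdot \frac{2365}{4152} = \frac{2365}{2076} \approx 1.1392$)
$b{\left(q{\left(s{\left(5,3 \right)},J{\left(4,-2 \right)} \right)},195 \right)} + L = \left(\left(7 - 10\right) + 195\right) + \frac{2365}{2076} = \left(-3 + 195\right) + \frac{2365}{2076} = 192 + \frac{2365}{2076} = \frac{400957}{2076}$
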